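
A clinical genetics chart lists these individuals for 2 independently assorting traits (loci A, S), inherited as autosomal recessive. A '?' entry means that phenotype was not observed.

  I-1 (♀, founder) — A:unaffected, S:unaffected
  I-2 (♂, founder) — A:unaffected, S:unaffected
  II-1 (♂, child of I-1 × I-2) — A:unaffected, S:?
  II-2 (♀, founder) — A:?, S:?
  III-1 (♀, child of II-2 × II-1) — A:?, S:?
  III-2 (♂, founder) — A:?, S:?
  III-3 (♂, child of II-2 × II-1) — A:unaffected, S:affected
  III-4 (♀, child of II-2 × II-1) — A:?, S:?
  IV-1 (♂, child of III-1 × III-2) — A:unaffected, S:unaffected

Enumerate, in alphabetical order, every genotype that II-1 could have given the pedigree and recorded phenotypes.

II-1 ∈ {AA Ss, AA ss, Aa Ss, Aa ss}

A/I-1 un ·: AA|Aa
A/I-2 un ·: AA|Aa
A/II-1 un I-1×I-2: AA|Aa
A/II-2 ? ·: AA|Aa|aa
A/III-1 ? II-2×II-1: AA|Aa|aa
A/III-2 ? ·: AA|Aa|aa
A/III-3 un II-2×II-1: AA|Aa
A/III-4 ? II-2×II-1: AA|Aa|aa
A/IV-1 un III-1×III-2: AA|Aa
⇒ A over [I-1,I-2,II-1,II-2,III-1,III-2,III-3,III-4,IV-1]: 528 consistent
S/I-1 un ·: SS|Ss
S/I-2 un ·: SS|Ss
S/II-1 ? I-1×I-2: Ss|ss
S/II-2 ? ·: Ss|ss
S/III-1 ? II-2×II-1: SS|Ss|ss
S/III-2 ? ·: SS|Ss|ss
S/III-3 aff II-2×II-1: ss
S/III-4 ? II-2×II-1: SS|Ss|ss
S/IV-1 un III-1×III-2: SS|Ss
⇒ S over [I-1,I-2,II-1,II-2,III-1,III-2,III-3,III-4,IV-1]: 157 consistent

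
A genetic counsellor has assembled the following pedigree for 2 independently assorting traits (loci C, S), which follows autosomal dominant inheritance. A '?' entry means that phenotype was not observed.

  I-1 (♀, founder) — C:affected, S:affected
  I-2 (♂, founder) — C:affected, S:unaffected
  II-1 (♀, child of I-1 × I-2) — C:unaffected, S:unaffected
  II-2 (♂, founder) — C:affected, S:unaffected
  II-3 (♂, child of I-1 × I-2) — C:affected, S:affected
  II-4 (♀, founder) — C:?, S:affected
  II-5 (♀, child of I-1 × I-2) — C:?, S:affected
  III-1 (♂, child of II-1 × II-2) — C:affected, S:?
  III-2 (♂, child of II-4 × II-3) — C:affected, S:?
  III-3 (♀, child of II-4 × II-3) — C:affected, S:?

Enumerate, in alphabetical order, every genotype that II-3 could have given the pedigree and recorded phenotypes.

II-3 ∈ {CC Ss, Cc Ss}

C/I-1 aff ·: Cc
C/I-2 aff ·: Cc
C/II-1 un I-1×I-2: cc
C/II-2 aff ·: Cc|CC
C/II-3 aff I-1×I-2: Cc|CC
C/II-4 ? ·: cc|Cc|CC
C/II-5 ? I-1×I-2: cc|Cc|CC
C/III-1 aff II-1×II-2: Cc
C/III-2 aff II-4×II-3: Cc|CC
C/III-3 aff II-4×II-3: Cc|CC
⇒ C over [I-1,I-2,II-1,II-2,II-3,II-4,II-5,III-1,III-2,III-3]: 90 consistent
S/I-1 aff ·: Ss
S/I-2 un ·: ss
S/II-1 un I-1×I-2: ss
S/II-2 un ·: ss
S/II-3 aff I-1×I-2: Ss
S/II-4 aff ·: Ss|SS
S/II-5 aff I-1×I-2: Ss
S/III-1 ? II-1×II-2: ss
S/III-2 ? II-4×II-3: ss|Ss|SS
S/III-3 ? II-4×II-3: ss|Ss|SS
⇒ S over [I-1,I-2,II-1,II-2,II-3,II-4,II-5,III-1,III-2,III-3]: 13 consistent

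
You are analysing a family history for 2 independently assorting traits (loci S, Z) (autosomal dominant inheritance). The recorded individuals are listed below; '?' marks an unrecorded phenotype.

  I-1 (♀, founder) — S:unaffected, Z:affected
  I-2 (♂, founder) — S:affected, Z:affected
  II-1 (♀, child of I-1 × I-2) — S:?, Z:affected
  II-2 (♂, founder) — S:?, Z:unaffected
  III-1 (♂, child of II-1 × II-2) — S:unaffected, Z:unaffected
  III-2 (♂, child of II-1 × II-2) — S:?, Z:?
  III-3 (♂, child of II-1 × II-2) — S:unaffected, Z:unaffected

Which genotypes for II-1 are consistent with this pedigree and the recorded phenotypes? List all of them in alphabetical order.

II-1 ∈ {Ss Zz, ss Zz}

S/I-1 un ·: ss
S/I-2 aff ·: Ss|SS
S/II-1 ? I-1×I-2: ss|Ss
S/II-2 ? ·: ss|Ss
S/III-1 un II-1×II-2: ss
S/III-2 ? II-1×II-2: ss|Ss|SS
S/III-3 un II-1×II-2: ss
⇒ S over [I-1,I-2,II-1,II-2,III-1,III-2,III-3]: 13 consistent
Z/I-1 aff ·: Zz|ZZ
Z/I-2 aff ·: Zz|ZZ
Z/II-1 aff I-1×I-2: Zz
Z/II-2 un ·: zz
Z/III-1 un II-1×II-2: zz
Z/III-2 ? II-1×II-2: zz|Zz
Z/III-3 un II-1×II-2: zz
⇒ Z over [I-1,I-2,II-1,II-2,III-1,III-2,III-3]: 6 consistent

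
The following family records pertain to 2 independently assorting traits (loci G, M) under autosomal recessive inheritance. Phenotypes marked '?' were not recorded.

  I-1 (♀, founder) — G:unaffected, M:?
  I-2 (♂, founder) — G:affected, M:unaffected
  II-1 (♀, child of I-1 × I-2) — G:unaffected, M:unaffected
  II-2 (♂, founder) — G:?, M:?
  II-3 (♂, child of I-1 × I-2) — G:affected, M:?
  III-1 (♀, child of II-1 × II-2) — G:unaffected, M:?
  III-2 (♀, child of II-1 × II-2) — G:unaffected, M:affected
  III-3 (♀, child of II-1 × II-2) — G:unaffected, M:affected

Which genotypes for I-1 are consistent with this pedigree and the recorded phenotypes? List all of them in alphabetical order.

G/I-1 un ·: Gg
G/I-2 aff ·: gg
G/II-1 un I-1×I-2: Gg
G/II-2 ? ·: GG|Gg|gg
G/II-3 aff I-1×I-2: gg
G/III-1 un II-1×II-2: GG|Gg
G/III-2 un II-1×II-2: GG|Gg
G/III-3 un II-1×II-2: GG|Gg
⇒ G over [I-1,I-2,II-1,II-2,II-3,III-1,III-2,III-3]: 17 consistent
M/I-1 ? ·: MM|Mm|mm
M/I-2 un ·: MM|Mm
M/II-1 un I-1×I-2: Mm
M/II-2 ? ·: Mm|mm
M/II-3 ? I-1×I-2: MM|Mm|mm
M/III-1 ? II-1×II-2: MM|Mm|mm
M/III-2 aff II-1×II-2: mm
M/III-3 aff II-1×II-2: mm
⇒ M over [I-1,I-2,II-1,II-2,II-3,III-1,III-2,III-3]: 50 consistent

I-1 ∈ {Gg MM, Gg Mm, Gg mm}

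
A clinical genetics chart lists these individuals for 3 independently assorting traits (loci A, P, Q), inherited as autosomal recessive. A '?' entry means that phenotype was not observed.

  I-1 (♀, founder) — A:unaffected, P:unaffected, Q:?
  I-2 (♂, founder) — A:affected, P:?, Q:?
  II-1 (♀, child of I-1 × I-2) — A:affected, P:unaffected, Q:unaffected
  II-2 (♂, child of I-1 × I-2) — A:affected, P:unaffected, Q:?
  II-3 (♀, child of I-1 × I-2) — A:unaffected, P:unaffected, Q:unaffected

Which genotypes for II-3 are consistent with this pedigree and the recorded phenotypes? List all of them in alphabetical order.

II-3 ∈ {Aa PP QQ, Aa PP Qq, Aa Pp QQ, Aa Pp Qq}

A/I-1 un ·: Aa
A/I-2 aff ·: aa
A/II-1 aff I-1×I-2: aa
A/II-2 aff I-1×I-2: aa
A/II-3 un I-1×I-2: Aa
⇒ A over [I-1,I-2,II-1,II-2,II-3]: 1 consistent
P/I-1 un ·: PP|Pp
P/I-2 ? ·: PP|Pp|pp
P/II-1 un I-1×I-2: PP|Pp
P/II-2 un I-1×I-2: PP|Pp
P/II-3 un I-1×I-2: PP|Pp
⇒ P over [I-1,I-2,II-1,II-2,II-3]: 27 consistent
Q/I-1 ? ·: QQ|Qq|qq
Q/I-2 ? ·: QQ|Qq|qq
Q/II-1 un I-1×I-2: QQ|Qq
Q/II-2 ? I-1×I-2: QQ|Qq|qq
Q/II-3 un I-1×I-2: QQ|Qq
⇒ Q over [I-1,I-2,II-1,II-2,II-3]: 35 consistent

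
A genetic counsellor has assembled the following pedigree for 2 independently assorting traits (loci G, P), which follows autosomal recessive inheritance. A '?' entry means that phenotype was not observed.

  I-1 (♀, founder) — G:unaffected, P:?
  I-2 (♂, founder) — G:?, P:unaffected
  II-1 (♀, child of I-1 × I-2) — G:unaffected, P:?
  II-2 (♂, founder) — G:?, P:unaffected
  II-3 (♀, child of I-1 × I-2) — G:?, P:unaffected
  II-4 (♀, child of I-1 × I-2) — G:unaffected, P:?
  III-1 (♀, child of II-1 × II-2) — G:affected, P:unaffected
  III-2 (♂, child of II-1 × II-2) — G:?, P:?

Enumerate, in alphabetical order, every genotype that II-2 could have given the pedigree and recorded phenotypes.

G/I-1 un ·: GG|Gg
G/I-2 ? ·: GG|Gg|gg
G/II-1 un I-1×I-2: Gg
G/II-2 ? ·: Gg|gg
G/II-3 ? I-1×I-2: GG|Gg|gg
G/II-4 un I-1×I-2: GG|Gg
G/III-1 aff II-1×II-2: gg
G/III-2 ? II-1×II-2: GG|Gg|gg
⇒ G over [I-1,I-2,II-1,II-2,II-3,II-4,III-1,III-2]: 85 consistent
P/I-1 ? ·: PP|Pp|pp
P/I-2 un ·: PP|Pp
P/II-1 ? I-1×I-2: PP|Pp|pp
P/II-2 un ·: PP|Pp
P/II-3 un I-1×I-2: PP|Pp
P/II-4 ? I-1×I-2: PP|Pp|pp
P/III-1 un II-1×II-2: PP|Pp
P/III-2 ? II-1×II-2: PP|Pp|pp
⇒ P over [I-1,I-2,II-1,II-2,II-3,II-4,III-1,III-2]: 269 consistent

II-2 ∈ {Gg PP, Gg Pp, gg PP, gg Pp}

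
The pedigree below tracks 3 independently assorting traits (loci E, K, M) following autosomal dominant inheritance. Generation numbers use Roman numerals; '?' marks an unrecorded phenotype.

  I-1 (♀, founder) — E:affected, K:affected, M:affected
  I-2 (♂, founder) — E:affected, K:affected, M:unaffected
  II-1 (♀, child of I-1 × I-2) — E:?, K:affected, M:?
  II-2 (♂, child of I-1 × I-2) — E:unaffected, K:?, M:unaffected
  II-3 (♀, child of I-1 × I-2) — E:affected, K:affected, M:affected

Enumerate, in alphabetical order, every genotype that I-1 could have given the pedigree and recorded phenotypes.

E/I-1 aff ·: Ee
E/I-2 aff ·: Ee
E/II-1 ? I-1×I-2: ee|Ee|EE
E/II-2 un I-1×I-2: ee
E/II-3 aff I-1×I-2: Ee|EE
⇒ E over [I-1,I-2,II-1,II-2,II-3]: 6 consistent
K/I-1 aff ·: Kk|KK
K/I-2 aff ·: Kk|KK
K/II-1 aff I-1×I-2: Kk|KK
K/II-2 ? I-1×I-2: kk|Kk|KK
K/II-3 aff I-1×I-2: Kk|KK
⇒ K over [I-1,I-2,II-1,II-2,II-3]: 29 consistent
M/I-1 aff ·: Mm
M/I-2 un ·: mm
M/II-1 ? I-1×I-2: mm|Mm
M/II-2 un I-1×I-2: mm
M/II-3 aff I-1×I-2: Mm
⇒ M over [I-1,I-2,II-1,II-2,II-3]: 2 consistent

I-1 ∈ {Ee KK Mm, Ee Kk Mm}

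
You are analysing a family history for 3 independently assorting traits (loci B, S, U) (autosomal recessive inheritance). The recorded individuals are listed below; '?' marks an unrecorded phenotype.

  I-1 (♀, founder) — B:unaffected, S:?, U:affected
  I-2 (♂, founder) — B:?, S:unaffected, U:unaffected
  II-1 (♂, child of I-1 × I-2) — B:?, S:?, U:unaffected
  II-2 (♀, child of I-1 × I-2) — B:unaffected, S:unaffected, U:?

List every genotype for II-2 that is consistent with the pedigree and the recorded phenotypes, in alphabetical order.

B/I-1 un ·: BB|Bb
B/I-2 ? ·: BB|Bb|bb
B/II-1 ? I-1×I-2: BB|Bb|bb
B/II-2 un I-1×I-2: BB|Bb
⇒ B over [I-1,I-2,II-1,II-2]: 18 consistent
S/I-1 ? ·: SS|Ss|ss
S/I-2 un ·: SS|Ss
S/II-1 ? I-1×I-2: SS|Ss|ss
S/II-2 un I-1×I-2: SS|Ss
⇒ S over [I-1,I-2,II-1,II-2]: 18 consistent
U/I-1 aff ·: uu
U/I-2 un ·: UU|Uu
U/II-1 un I-1×I-2: Uu
U/II-2 ? I-1×I-2: Uu|uu
⇒ U over [I-1,I-2,II-1,II-2]: 3 consistent

II-2 ∈ {BB SS Uu, BB SS uu, BB Ss Uu, BB Ss uu, Bb SS Uu, Bb SS uu, Bb Ss Uu, Bb Ss uu}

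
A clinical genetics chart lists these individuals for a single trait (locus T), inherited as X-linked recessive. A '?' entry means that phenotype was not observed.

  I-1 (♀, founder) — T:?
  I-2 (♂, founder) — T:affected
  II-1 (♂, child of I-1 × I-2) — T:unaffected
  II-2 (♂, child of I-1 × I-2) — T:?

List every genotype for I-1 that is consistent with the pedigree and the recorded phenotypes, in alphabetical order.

T/I-1 ? ·: X^TX^T|X^TX^t
T/I-2 aff ·: X^tY
T/II-1 un I-1×I-2: X^TY
T/II-2 ? I-1×I-2: X^TY|X^tY
⇒ T over [I-1,I-2,II-1,II-2]: 3 consistent

I-1 ∈ {X^TX^T, X^TX^t}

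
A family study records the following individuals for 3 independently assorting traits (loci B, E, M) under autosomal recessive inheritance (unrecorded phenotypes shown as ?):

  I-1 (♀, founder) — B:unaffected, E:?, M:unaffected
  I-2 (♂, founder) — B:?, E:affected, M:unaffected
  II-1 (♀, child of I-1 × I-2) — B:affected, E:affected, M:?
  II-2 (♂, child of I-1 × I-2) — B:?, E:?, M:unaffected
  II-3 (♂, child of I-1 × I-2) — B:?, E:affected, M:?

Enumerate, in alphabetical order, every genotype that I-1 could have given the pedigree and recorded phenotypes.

I-1 ∈ {Bb Ee MM, Bb Ee Mm, Bb ee MM, Bb ee Mm}

B/I-1 un ·: Bb
B/I-2 ? ·: Bb|bb
B/II-1 aff I-1×I-2: bb
B/II-2 ? I-1×I-2: BB|Bb|bb
B/II-3 ? I-1×I-2: BB|Bb|bb
⇒ B over [I-1,I-2,II-1,II-2,II-3]: 13 consistent
E/I-1 ? ·: Ee|ee
E/I-2 aff ·: ee
E/II-1 aff I-1×I-2: ee
E/II-2 ? I-1×I-2: Ee|ee
E/II-3 aff I-1×I-2: ee
⇒ E over [I-1,I-2,II-1,II-2,II-3]: 3 consistent
M/I-1 un ·: MM|Mm
M/I-2 un ·: MM|Mm
M/II-1 ? I-1×I-2: MM|Mm|mm
M/II-2 un I-1×I-2: MM|Mm
M/II-3 ? I-1×I-2: MM|Mm|mm
⇒ M over [I-1,I-2,II-1,II-2,II-3]: 35 consistent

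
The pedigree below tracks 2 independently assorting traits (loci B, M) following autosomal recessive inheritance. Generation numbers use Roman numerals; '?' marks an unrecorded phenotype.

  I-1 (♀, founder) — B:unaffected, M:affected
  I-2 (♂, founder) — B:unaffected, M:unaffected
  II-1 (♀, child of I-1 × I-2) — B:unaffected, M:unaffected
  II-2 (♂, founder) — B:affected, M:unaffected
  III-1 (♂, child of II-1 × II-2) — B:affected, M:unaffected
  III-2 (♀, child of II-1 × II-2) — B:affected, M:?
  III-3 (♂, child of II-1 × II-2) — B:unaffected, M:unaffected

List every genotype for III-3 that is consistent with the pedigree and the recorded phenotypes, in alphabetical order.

III-3 ∈ {Bb MM, Bb Mm}

B/I-1 un ·: BB|Bb
B/I-2 un ·: BB|Bb
B/II-1 un I-1×I-2: Bb
B/II-2 aff ·: bb
B/III-1 aff II-1×II-2: bb
B/III-2 aff II-1×II-2: bb
B/III-3 un II-1×II-2: Bb
⇒ B over [I-1,I-2,II-1,II-2,III-1,III-2,III-3]: 3 consistent
M/I-1 aff ·: mm
M/I-2 un ·: MM|Mm
M/II-1 un I-1×I-2: Mm
M/II-2 un ·: MM|Mm
M/III-1 un II-1×II-2: MM|Mm
M/III-2 ? II-1×II-2: MM|Mm|mm
M/III-3 un II-1×II-2: MM|Mm
⇒ M over [I-1,I-2,II-1,II-2,III-1,III-2,III-3]: 40 consistent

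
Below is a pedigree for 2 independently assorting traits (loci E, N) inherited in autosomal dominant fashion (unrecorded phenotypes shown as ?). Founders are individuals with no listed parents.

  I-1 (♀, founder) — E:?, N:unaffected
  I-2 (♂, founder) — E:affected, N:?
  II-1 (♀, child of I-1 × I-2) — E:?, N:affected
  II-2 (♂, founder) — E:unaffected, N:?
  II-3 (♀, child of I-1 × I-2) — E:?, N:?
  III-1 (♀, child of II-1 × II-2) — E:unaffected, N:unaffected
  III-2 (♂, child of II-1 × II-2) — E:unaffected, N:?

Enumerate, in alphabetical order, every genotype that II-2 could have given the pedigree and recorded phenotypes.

E/I-1 ? ·: ee|Ee|EE
E/I-2 aff ·: Ee|EE
E/II-1 ? I-1×I-2: ee|Ee
E/II-2 un ·: ee
E/II-3 ? I-1×I-2: ee|Ee|EE
E/III-1 un II-1×II-2: ee
E/III-2 un II-1×II-2: ee
⇒ E over [I-1,I-2,II-1,II-2,II-3,III-1,III-2]: 15 consistent
N/I-1 un ·: nn
N/I-2 ? ·: Nn|NN
N/II-1 aff I-1×I-2: Nn
N/II-2 ? ·: nn|Nn
N/II-3 ? I-1×I-2: nn|Nn
N/III-1 un II-1×II-2: nn
N/III-2 ? II-1×II-2: nn|Nn|NN
⇒ N over [I-1,I-2,II-1,II-2,II-3,III-1,III-2]: 15 consistent

II-2 ∈ {ee Nn, ee nn}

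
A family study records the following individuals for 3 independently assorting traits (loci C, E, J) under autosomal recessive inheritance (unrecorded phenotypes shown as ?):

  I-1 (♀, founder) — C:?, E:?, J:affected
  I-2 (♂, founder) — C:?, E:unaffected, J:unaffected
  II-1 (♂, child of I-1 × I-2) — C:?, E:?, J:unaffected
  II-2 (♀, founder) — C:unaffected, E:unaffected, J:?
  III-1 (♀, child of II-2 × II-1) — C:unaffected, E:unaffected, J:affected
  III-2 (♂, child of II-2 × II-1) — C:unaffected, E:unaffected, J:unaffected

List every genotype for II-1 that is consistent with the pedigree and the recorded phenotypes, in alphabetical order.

C/I-1 ? ·: CC|Cc|cc
C/I-2 ? ·: CC|Cc|cc
C/II-1 ? I-1×I-2: CC|Cc|cc
C/II-2 un ·: CC|Cc
C/III-1 un II-2×II-1: CC|Cc
C/III-2 un II-2×II-1: CC|Cc
⇒ C over [I-1,I-2,II-1,II-2,III-1,III-2]: 84 consistent
E/I-1 ? ·: EE|Ee|ee
E/I-2 un ·: EE|Ee
E/II-1 ? I-1×I-2: EE|Ee|ee
E/II-2 un ·: EE|Ee
E/III-1 un II-2×II-1: EE|Ee
E/III-2 un II-2×II-1: EE|Ee
⇒ E over [I-1,I-2,II-1,II-2,III-1,III-2]: 64 consistent
J/I-1 aff ·: jj
J/I-2 un ·: JJ|Jj
J/II-1 un I-1×I-2: Jj
J/II-2 ? ·: Jj|jj
J/III-1 aff II-2×II-1: jj
J/III-2 un II-2×II-1: JJ|Jj
⇒ J over [I-1,I-2,II-1,II-2,III-1,III-2]: 6 consistent

II-1 ∈ {CC EE Jj, CC Ee Jj, CC ee Jj, Cc EE Jj, Cc Ee Jj, Cc ee Jj, cc EE Jj, cc Ee Jj, cc ee Jj}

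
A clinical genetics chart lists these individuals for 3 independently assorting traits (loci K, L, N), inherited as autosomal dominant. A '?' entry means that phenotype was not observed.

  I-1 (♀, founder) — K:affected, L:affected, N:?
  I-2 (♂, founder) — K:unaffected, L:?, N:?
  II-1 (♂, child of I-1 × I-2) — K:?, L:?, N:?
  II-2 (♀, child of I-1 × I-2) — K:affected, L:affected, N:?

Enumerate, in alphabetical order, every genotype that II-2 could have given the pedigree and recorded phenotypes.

II-2 ∈ {Kk LL NN, Kk LL Nn, Kk LL nn, Kk Ll NN, Kk Ll Nn, Kk Ll nn}

K/I-1 aff ·: Kk|KK
K/I-2 un ·: kk
K/II-1 ? I-1×I-2: kk|Kk
K/II-2 aff I-1×I-2: Kk
⇒ K over [I-1,I-2,II-1,II-2]: 3 consistent
L/I-1 aff ·: Ll|LL
L/I-2 ? ·: ll|Ll|LL
L/II-1 ? I-1×I-2: ll|Ll|LL
L/II-2 aff I-1×I-2: Ll|LL
⇒ L over [I-1,I-2,II-1,II-2]: 18 consistent
N/I-1 ? ·: nn|Nn|NN
N/I-2 ? ·: nn|Nn|NN
N/II-1 ? I-1×I-2: nn|Nn|NN
N/II-2 ? I-1×I-2: nn|Nn|NN
⇒ N over [I-1,I-2,II-1,II-2]: 29 consistent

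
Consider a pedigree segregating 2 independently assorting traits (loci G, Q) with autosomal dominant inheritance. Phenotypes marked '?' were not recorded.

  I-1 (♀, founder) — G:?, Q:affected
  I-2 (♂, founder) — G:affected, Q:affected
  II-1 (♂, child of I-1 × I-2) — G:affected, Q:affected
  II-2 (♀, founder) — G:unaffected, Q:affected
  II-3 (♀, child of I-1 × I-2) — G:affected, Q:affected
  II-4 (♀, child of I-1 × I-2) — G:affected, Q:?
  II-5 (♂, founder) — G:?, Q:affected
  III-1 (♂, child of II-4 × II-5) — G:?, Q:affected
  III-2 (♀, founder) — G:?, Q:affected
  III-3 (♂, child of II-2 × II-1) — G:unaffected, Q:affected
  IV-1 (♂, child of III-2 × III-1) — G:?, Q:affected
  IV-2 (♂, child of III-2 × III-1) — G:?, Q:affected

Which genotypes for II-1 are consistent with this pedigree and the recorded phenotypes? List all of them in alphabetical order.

G/I-1 ? ·: gg|Gg|GG
G/I-2 aff ·: Gg|GG
G/II-1 aff I-1×I-2: Gg
G/II-2 un ·: gg
G/II-3 aff I-1×I-2: Gg|GG
G/II-4 aff I-1×I-2: Gg|GG
G/II-5 ? ·: gg|Gg|GG
G/III-1 ? II-4×II-5: gg|Gg|GG
G/III-2 ? ·: gg|Gg|GG
G/III-3 un II-2×II-1: gg
G/IV-1 ? III-2×III-1: gg|Gg|GG
G/IV-2 ? III-2×III-1: gg|Gg|GG
⇒ G over [I-1,I-2,II-1,II-2,II-3,II-4,II-5,III-1,III-2,III-3,IV-1,IV-2]: 876 consistent
Q/I-1 aff ·: Qq|QQ
Q/I-2 aff ·: Qq|QQ
Q/II-1 aff I-1×I-2: Qq|QQ
Q/II-2 aff ·: Qq|QQ
Q/II-3 aff I-1×I-2: Qq|QQ
Q/II-4 ? I-1×I-2: qq|Qq|QQ
Q/II-5 aff ·: Qq|QQ
Q/III-1 aff II-4×II-5: Qq|QQ
Q/III-2 aff ·: Qq|QQ
Q/III-3 aff II-2×II-1: Qq|QQ
Q/IV-1 aff III-2×III-1: Qq|QQ
Q/IV-2 aff III-2×III-1: Qq|QQ
⇒ Q over [I-1,I-2,II-1,II-2,II-3,II-4,II-5,III-1,III-2,III-3,IV-1,IV-2]: 2126 consistent

II-1 ∈ {Gg QQ, Gg Qq}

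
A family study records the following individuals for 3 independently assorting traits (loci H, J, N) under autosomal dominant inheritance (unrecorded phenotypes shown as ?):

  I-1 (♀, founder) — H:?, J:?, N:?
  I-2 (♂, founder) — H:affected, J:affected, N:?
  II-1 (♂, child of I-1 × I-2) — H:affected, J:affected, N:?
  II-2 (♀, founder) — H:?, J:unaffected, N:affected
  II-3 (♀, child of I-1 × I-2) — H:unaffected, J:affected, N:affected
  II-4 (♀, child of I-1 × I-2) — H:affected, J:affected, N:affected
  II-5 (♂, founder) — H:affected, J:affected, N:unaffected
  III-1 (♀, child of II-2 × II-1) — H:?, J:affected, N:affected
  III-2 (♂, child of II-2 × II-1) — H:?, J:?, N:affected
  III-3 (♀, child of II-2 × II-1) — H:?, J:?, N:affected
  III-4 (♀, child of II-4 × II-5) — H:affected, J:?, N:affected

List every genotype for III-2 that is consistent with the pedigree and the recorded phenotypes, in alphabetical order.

H/I-1 ? ·: hh|Hh
H/I-2 aff ·: Hh
H/II-1 aff I-1×I-2: Hh|HH
H/II-2 ? ·: hh|Hh|HH
H/II-3 un I-1×I-2: hh
H/II-4 aff I-1×I-2: Hh|HH
H/II-5 aff ·: Hh|HH
H/III-1 ? II-2×II-1: hh|Hh|HH
H/III-2 ? II-2×II-1: hh|Hh|HH
H/III-3 ? II-2×II-1: hh|Hh|HH
H/III-4 aff II-4×II-5: Hh|HH
⇒ H over [I-1,I-2,II-1,II-2,II-3,II-4,II-5,III-1,III-2,III-3,III-4]: 543 consistent
J/I-1 ? ·: jj|Jj|JJ
J/I-2 aff ·: Jj|JJ
J/II-1 aff I-1×I-2: Jj|JJ
J/II-2 un ·: jj
J/II-3 aff I-1×I-2: Jj|JJ
J/II-4 aff I-1×I-2: Jj|JJ
J/II-5 aff ·: Jj|JJ
J/III-1 aff II-2×II-1: Jj
J/III-2 ? II-2×II-1: jj|Jj
J/III-3 ? II-2×II-1: jj|Jj
J/III-4 ? II-4×II-5: jj|Jj|JJ
⇒ J over [I-1,I-2,II-1,II-2,II-3,II-4,II-5,III-1,III-2,III-3,III-4]: 283 consistent
N/I-1 ? ·: nn|Nn|NN
N/I-2 ? ·: nn|Nn|NN
N/II-1 ? I-1×I-2: nn|Nn|NN
N/II-2 aff ·: Nn|NN
N/II-3 aff I-1×I-2: Nn|NN
N/II-4 aff I-1×I-2: Nn|NN
N/II-5 un ·: nn
N/III-1 aff II-2×II-1: Nn|NN
N/III-2 aff II-2×II-1: Nn|NN
N/III-3 aff II-2×II-1: Nn|NN
N/III-4 aff II-4×II-5: Nn
⇒ N over [I-1,I-2,II-1,II-2,II-3,II-4,II-5,III-1,III-2,III-3,III-4]: 385 consistent

III-2 ∈ {HH Jj NN, HH Jj Nn, HH jj NN, HH jj Nn, Hh Jj NN, Hh Jj Nn, Hh jj NN, Hh jj Nn, hh Jj NN, hh Jj Nn, hh jj NN, hh jj Nn}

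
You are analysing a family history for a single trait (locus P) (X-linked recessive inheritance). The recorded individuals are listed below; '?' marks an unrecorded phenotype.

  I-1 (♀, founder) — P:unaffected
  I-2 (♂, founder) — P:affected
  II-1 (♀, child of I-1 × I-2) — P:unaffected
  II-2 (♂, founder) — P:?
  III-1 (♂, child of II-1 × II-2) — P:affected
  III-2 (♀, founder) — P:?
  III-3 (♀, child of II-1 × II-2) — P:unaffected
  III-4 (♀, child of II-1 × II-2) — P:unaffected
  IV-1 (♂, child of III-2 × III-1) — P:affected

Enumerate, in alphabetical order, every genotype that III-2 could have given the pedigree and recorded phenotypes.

III-2 ∈ {X^PX^p, X^pX^p}

P/I-1 un ·: X^PX^P|X^PX^p
P/I-2 aff ·: X^pY
P/II-1 un I-1×I-2: X^PX^p
P/II-2 ? ·: X^PY|X^pY
P/III-1 aff II-1×II-2: X^pY
P/III-2 ? ·: X^PX^p|X^pX^p
P/III-3 un II-1×II-2: X^PX^P|X^PX^p
P/III-4 un II-1×II-2: X^PX^P|X^PX^p
P/IV-1 aff III-2×III-1: X^pY
⇒ P over [I-1,I-2,II-1,II-2,III-1,III-2,III-3,III-4,IV-1]: 20 consistent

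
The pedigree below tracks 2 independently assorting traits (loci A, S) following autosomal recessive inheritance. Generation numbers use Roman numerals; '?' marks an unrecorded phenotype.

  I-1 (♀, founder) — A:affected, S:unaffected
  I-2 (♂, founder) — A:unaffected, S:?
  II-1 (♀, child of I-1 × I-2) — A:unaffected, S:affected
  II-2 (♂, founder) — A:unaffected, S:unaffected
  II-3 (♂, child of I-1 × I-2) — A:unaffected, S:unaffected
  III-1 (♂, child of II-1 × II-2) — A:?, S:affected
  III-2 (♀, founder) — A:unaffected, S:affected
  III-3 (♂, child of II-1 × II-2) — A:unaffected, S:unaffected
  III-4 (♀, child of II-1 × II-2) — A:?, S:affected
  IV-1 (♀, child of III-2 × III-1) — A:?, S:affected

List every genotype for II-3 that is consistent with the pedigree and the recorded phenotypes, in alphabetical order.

A/I-1 aff ·: aa
A/I-2 un ·: AA|Aa
A/II-1 un I-1×I-2: Aa
A/II-2 un ·: AA|Aa
A/II-3 un I-1×I-2: Aa
A/III-1 ? II-1×II-2: AA|Aa|aa
A/III-2 un ·: AA|Aa
A/III-3 un II-1×II-2: AA|Aa
A/III-4 ? II-1×II-2: AA|Aa|aa
A/IV-1 ? III-2×III-1: AA|Aa|aa
⇒ A over [I-1,I-2,II-1,II-2,II-3,III-1,III-2,III-3,III-4,IV-1]: 196 consistent
S/I-1 un ·: Ss
S/I-2 ? ·: Ss|ss
S/II-1 aff I-1×I-2: ss
S/II-2 un ·: Ss
S/II-3 un I-1×I-2: SS|Ss
S/III-1 aff II-1×II-2: ss
S/III-2 aff ·: ss
S/III-3 un II-1×II-2: Ss
S/III-4 aff II-1×II-2: ss
S/IV-1 aff III-2×III-1: ss
⇒ S over [I-1,I-2,II-1,II-2,II-3,III-1,III-2,III-3,III-4,IV-1]: 3 consistent

II-3 ∈ {Aa SS, Aa Ss}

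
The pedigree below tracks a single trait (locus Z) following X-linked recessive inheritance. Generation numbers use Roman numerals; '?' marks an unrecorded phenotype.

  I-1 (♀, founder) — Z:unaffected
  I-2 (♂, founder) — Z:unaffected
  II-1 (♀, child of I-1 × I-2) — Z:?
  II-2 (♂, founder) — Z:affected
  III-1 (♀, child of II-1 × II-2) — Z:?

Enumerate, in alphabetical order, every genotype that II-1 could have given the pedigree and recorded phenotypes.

II-1 ∈ {X^ZX^Z, X^ZX^z}

Z/I-1 un ·: X^ZX^Z|X^ZX^z
Z/I-2 un ·: X^ZY
Z/II-1 ? I-1×I-2: X^ZX^Z|X^ZX^z
Z/II-2 aff ·: X^zY
Z/III-1 ? II-1×II-2: X^ZX^z|X^zX^z
⇒ Z over [I-1,I-2,II-1,II-2,III-1]: 4 consistent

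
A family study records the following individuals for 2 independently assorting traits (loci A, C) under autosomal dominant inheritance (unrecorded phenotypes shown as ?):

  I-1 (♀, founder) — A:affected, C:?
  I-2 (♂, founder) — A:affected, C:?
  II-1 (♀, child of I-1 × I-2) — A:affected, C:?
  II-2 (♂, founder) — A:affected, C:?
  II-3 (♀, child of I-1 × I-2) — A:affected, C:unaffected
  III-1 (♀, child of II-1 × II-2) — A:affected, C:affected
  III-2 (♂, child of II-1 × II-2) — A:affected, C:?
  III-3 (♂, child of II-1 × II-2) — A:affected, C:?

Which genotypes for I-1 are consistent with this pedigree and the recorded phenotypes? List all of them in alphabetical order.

I-1 ∈ {AA Cc, AA cc, Aa Cc, Aa cc}

A/I-1 aff ·: Aa|AA
A/I-2 aff ·: Aa|AA
A/II-1 aff I-1×I-2: Aa|AA
A/II-2 aff ·: Aa|AA
A/II-3 aff I-1×I-2: Aa|AA
A/III-1 aff II-1×II-2: Aa|AA
A/III-2 aff II-1×II-2: Aa|AA
A/III-3 aff II-1×II-2: Aa|AA
⇒ A over [I-1,I-2,II-1,II-2,II-3,III-1,III-2,III-3]: 159 consistent
C/I-1 ? ·: cc|Cc
C/I-2 ? ·: cc|Cc
C/II-1 ? I-1×I-2: cc|Cc|CC
C/II-2 ? ·: cc|Cc|CC
C/II-3 un I-1×I-2: cc
C/III-1 aff II-1×II-2: Cc|CC
C/III-2 ? II-1×II-2: cc|Cc|CC
C/III-3 ? II-1×II-2: cc|Cc|CC
⇒ C over [I-1,I-2,II-1,II-2,II-3,III-1,III-2,III-3]: 120 consistent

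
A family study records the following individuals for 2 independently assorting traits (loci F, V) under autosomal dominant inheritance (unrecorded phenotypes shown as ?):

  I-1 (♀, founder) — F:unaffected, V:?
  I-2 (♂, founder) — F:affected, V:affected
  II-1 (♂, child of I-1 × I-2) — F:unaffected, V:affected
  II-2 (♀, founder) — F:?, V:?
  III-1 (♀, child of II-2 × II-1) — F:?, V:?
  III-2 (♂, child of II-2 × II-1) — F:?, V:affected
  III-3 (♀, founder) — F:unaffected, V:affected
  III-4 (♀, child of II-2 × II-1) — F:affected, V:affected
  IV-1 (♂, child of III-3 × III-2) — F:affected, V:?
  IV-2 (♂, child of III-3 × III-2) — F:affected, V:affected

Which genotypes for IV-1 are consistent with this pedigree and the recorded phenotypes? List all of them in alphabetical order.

IV-1 ∈ {Ff VV, Ff Vv, Ff vv}

F/I-1 un ·: ff
F/I-2 aff ·: Ff
F/II-1 un I-1×I-2: ff
F/II-2 ? ·: Ff|FF
F/III-1 ? II-2×II-1: ff|Ff
F/III-2 ? II-2×II-1: Ff
F/III-3 un ·: ff
F/III-4 aff II-2×II-1: Ff
F/IV-1 aff III-3×III-2: Ff
F/IV-2 aff III-3×III-2: Ff
⇒ F over [I-1,I-2,II-1,II-2,III-1,III-2,III-3,III-4,IV-1,IV-2]: 3 consistent
V/I-1 ? ·: vv|Vv|VV
V/I-2 aff ·: Vv|VV
V/II-1 aff I-1×I-2: Vv|VV
V/II-2 ? ·: vv|Vv|VV
V/III-1 ? II-2×II-1: vv|Vv|VV
V/III-2 aff II-2×II-1: Vv|VV
V/III-3 aff ·: Vv|VV
V/III-4 aff II-2×II-1: Vv|VV
V/IV-1 ? III-3×III-2: vv|Vv|VV
V/IV-2 aff III-3×III-2: Vv|VV
⇒ V over [I-1,I-2,II-1,II-2,III-1,III-2,III-3,III-4,IV-1,IV-2]: 1150 consistent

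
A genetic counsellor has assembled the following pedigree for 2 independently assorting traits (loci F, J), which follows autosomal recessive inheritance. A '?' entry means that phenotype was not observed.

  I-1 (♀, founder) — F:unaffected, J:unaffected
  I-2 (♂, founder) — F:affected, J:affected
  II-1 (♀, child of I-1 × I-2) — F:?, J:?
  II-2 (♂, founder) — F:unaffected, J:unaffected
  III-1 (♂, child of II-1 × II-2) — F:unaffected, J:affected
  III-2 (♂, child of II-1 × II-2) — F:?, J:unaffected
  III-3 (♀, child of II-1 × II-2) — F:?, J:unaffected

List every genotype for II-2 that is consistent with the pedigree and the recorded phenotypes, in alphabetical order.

F/I-1 un ·: FF|Ff
F/I-2 aff ·: ff
F/II-1 ? I-1×I-2: Ff|ff
F/II-2 un ·: FF|Ff
F/III-1 un II-1×II-2: FF|Ff
F/III-2 ? II-1×II-2: FF|Ff|ff
F/III-3 ? II-1×II-2: FF|Ff|ff
⇒ F over [I-1,I-2,II-1,II-2,III-1,III-2,III-3]: 57 consistent
J/I-1 un ·: JJ|Jj
J/I-2 aff ·: jj
J/II-1 ? I-1×I-2: Jj|jj
J/II-2 un ·: Jj
J/III-1 aff II-1×II-2: jj
J/III-2 un II-1×II-2: JJ|Jj
J/III-3 un II-1×II-2: JJ|Jj
⇒ J over [I-1,I-2,II-1,II-2,III-1,III-2,III-3]: 9 consistent

II-2 ∈ {FF Jj, Ff Jj}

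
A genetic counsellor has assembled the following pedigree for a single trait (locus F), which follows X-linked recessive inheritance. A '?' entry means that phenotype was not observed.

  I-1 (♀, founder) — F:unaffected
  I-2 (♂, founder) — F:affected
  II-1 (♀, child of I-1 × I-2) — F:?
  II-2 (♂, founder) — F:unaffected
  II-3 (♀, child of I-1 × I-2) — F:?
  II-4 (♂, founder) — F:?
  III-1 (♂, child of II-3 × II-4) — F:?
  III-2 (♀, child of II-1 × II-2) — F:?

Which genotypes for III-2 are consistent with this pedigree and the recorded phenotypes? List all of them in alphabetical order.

F/I-1 un ·: X^FX^F|X^FX^f
F/I-2 aff ·: X^fY
F/II-1 ? I-1×I-2: X^FX^f|X^fX^f
F/II-2 un ·: X^FY
F/II-3 ? I-1×I-2: X^FX^f|X^fX^f
F/II-4 ? ·: X^FY|X^fY
F/III-1 ? II-3×II-4: X^FY|X^fY
F/III-2 ? II-1×II-2: X^FX^F|X^FX^f
⇒ F over [I-1,I-2,II-1,II-2,II-3,II-4,III-1,III-2]: 26 consistent

III-2 ∈ {X^FX^F, X^FX^f}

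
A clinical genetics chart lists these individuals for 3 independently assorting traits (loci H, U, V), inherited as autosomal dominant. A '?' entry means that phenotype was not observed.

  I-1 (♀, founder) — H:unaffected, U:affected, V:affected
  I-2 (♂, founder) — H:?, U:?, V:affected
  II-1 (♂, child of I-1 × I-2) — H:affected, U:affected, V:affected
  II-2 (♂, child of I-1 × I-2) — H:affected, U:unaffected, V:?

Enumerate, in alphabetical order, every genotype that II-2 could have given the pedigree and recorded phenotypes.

H/I-1 un ·: hh
H/I-2 ? ·: Hh|HH
H/II-1 aff I-1×I-2: Hh
H/II-2 aff I-1×I-2: Hh
⇒ H over [I-1,I-2,II-1,II-2]: 2 consistent
U/I-1 aff ·: Uu
U/I-2 ? ·: uu|Uu
U/II-1 aff I-1×I-2: Uu|UU
U/II-2 un I-1×I-2: uu
⇒ U over [I-1,I-2,II-1,II-2]: 3 consistent
V/I-1 aff ·: Vv|VV
V/I-2 aff ·: Vv|VV
V/II-1 aff I-1×I-2: Vv|VV
V/II-2 ? I-1×I-2: vv|Vv|VV
⇒ V over [I-1,I-2,II-1,II-2]: 15 consistent

II-2 ∈ {Hh uu VV, Hh uu Vv, Hh uu vv}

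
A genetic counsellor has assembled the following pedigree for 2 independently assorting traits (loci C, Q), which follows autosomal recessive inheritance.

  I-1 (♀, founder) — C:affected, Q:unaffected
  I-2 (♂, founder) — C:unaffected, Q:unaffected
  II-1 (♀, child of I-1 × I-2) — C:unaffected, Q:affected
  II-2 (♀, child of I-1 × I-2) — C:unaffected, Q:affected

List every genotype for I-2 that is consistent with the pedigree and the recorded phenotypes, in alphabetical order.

I-2 ∈ {CC Qq, Cc Qq}

C/I-1 aff ·: cc
C/I-2 un ·: CC|Cc
C/II-1 un I-1×I-2: Cc
C/II-2 un I-1×I-2: Cc
⇒ C over [I-1,I-2,II-1,II-2]: 2 consistent
Q/I-1 un ·: Qq
Q/I-2 un ·: Qq
Q/II-1 aff I-1×I-2: qq
Q/II-2 aff I-1×I-2: qq
⇒ Q over [I-1,I-2,II-1,II-2]: 1 consistent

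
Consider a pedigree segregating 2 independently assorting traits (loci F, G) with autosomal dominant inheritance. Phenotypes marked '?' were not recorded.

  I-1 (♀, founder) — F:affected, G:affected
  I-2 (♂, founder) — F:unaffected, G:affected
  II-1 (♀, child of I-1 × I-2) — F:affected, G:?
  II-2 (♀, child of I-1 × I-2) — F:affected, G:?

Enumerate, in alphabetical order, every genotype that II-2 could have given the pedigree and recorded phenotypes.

II-2 ∈ {Ff GG, Ff Gg, Ff gg}

F/I-1 aff ·: Ff|FF
F/I-2 un ·: ff
F/II-1 aff I-1×I-2: Ff
F/II-2 aff I-1×I-2: Ff
⇒ F over [I-1,I-2,II-1,II-2]: 2 consistent
G/I-1 aff ·: Gg|GG
G/I-2 aff ·: Gg|GG
G/II-1 ? I-1×I-2: gg|Gg|GG
G/II-2 ? I-1×I-2: gg|Gg|GG
⇒ G over [I-1,I-2,II-1,II-2]: 18 consistent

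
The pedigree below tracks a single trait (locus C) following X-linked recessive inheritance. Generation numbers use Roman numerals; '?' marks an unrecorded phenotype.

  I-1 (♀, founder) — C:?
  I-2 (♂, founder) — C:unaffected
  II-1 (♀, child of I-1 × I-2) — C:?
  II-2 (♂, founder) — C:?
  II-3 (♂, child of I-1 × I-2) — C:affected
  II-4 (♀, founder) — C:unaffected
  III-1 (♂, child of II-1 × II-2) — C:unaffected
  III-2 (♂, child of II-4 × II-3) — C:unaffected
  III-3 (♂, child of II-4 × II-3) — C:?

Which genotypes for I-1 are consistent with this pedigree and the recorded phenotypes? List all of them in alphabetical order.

C/I-1 ? ·: X^CX^c|X^cX^c
C/I-2 un ·: X^CY
C/II-1 ? I-1×I-2: X^CX^C|X^CX^c
C/II-2 ? ·: X^CY|X^cY
C/II-3 aff I-1×I-2: X^cY
C/II-4 un ·: X^CX^C|X^CX^c
C/III-1 un II-1×II-2: X^CY
C/III-2 un II-4×II-3: X^CY
C/III-3 ? II-4×II-3: X^CY|X^cY
⇒ C over [I-1,I-2,II-1,II-2,II-3,II-4,III-1,III-2,III-3]: 18 consistent

I-1 ∈ {X^CX^c, X^cX^c}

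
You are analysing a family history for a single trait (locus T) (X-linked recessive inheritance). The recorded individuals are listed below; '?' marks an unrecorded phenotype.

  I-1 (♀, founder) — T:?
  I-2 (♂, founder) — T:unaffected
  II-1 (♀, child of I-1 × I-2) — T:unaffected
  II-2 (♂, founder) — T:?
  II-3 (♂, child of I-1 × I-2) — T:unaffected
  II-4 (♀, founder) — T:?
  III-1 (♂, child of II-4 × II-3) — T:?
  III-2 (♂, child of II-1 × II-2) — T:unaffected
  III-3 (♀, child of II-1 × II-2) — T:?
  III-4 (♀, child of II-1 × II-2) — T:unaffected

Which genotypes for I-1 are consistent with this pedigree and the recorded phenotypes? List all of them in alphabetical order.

I-1 ∈ {X^TX^T, X^TX^t}

T/I-1 ? ·: X^TX^T|X^TX^t
T/I-2 un ·: X^TY
T/II-1 un I-1×I-2: X^TX^T|X^TX^t
T/II-2 ? ·: X^TY|X^tY
T/II-3 un I-1×I-2: X^TY
T/II-4 ? ·: X^TX^T|X^TX^t|X^tX^t
T/III-1 ? II-4×II-3: X^TY|X^tY
T/III-2 un II-1×II-2: X^TY
T/III-3 ? II-1×II-2: X^TX^T|X^TX^t|X^tX^t
T/III-4 un II-1×II-2: X^TX^T|X^TX^t
⇒ T over [I-1,I-2,II-1,II-2,II-3,II-4,III-1,III-2,III-3,III-4]: 40 consistent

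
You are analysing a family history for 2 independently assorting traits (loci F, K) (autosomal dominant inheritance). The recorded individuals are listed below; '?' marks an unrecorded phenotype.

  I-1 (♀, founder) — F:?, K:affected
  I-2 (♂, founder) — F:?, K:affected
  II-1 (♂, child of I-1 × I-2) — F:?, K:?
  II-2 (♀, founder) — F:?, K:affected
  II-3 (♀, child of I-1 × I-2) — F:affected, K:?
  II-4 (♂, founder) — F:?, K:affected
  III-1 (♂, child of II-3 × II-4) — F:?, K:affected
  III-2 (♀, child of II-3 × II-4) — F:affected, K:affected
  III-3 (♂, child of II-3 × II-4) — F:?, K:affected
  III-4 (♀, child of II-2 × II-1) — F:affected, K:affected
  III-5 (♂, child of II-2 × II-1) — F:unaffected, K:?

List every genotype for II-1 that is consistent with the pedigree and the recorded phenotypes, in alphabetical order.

II-1 ∈ {Ff KK, Ff Kk, Ff kk, ff KK, ff Kk, ff kk}

F/I-1 ? ·: ff|Ff|FF
F/I-2 ? ·: ff|Ff|FF
F/II-1 ? I-1×I-2: ff|Ff
F/II-2 ? ·: ff|Ff
F/II-3 aff I-1×I-2: Ff|FF
F/II-4 ? ·: ff|Ff|FF
F/III-1 ? II-3×II-4: ff|Ff|FF
F/III-2 aff II-3×II-4: Ff|FF
F/III-3 ? II-3×II-4: ff|Ff|FF
F/III-4 aff II-2×II-1: Ff|FF
F/III-5 un II-2×II-1: ff
⇒ F over [I-1,I-2,II-1,II-2,II-3,II-4,III-1,III-2,III-3,III-4,III-5]: 820 consistent
K/I-1 aff ·: Kk|KK
K/I-2 aff ·: Kk|KK
K/II-1 ? I-1×I-2: kk|Kk|KK
K/II-2 aff ·: Kk|KK
K/II-3 ? I-1×I-2: kk|Kk|KK
K/II-4 aff ·: Kk|KK
K/III-1 aff II-3×II-4: Kk|KK
K/III-2 aff II-3×II-4: Kk|KK
K/III-3 aff II-3×II-4: Kk|KK
K/III-4 aff II-2×II-1: Kk|KK
K/III-5 ? II-2×II-1: kk|Kk|KK
⇒ K over [I-1,I-2,II-1,II-2,II-3,II-4,III-1,III-2,III-3,III-4,III-5]: 1281 consistent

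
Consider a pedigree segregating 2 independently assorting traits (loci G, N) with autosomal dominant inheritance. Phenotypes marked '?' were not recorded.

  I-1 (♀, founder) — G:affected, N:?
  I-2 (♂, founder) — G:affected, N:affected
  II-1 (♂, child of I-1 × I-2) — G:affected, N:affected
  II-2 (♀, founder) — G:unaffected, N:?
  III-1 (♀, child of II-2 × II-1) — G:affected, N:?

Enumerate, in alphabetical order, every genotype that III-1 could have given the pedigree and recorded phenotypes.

III-1 ∈ {Gg NN, Gg Nn, Gg nn}

G/I-1 aff ·: Gg|GG
G/I-2 aff ·: Gg|GG
G/II-1 aff I-1×I-2: Gg|GG
G/II-2 un ·: gg
G/III-1 aff II-2×II-1: Gg
⇒ G over [I-1,I-2,II-1,II-2,III-1]: 7 consistent
N/I-1 ? ·: nn|Nn|NN
N/I-2 aff ·: Nn|NN
N/II-1 aff I-1×I-2: Nn|NN
N/II-2 ? ·: nn|Nn|NN
N/III-1 ? II-2×II-1: nn|Nn|NN
⇒ N over [I-1,I-2,II-1,II-2,III-1]: 51 consistent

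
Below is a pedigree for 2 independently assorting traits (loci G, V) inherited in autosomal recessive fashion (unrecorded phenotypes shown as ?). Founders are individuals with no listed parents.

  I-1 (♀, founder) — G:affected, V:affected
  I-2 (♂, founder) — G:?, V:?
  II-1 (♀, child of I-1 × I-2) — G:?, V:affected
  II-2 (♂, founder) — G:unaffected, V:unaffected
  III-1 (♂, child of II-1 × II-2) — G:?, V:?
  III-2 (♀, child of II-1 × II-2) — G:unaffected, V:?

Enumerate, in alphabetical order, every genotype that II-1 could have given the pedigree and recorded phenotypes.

G/I-1 aff ·: gg
G/I-2 ? ·: GG|Gg|gg
G/II-1 ? I-1×I-2: Gg|gg
G/II-2 un ·: GG|Gg
G/III-1 ? II-1×II-2: GG|Gg|gg
G/III-2 un II-1×II-2: GG|Gg
⇒ G over [I-1,I-2,II-1,II-2,III-1,III-2]: 26 consistent
V/I-1 aff ·: vv
V/I-2 ? ·: Vv|vv
V/II-1 aff I-1×I-2: vv
V/II-2 un ·: VV|Vv
V/III-1 ? II-1×II-2: Vv|vv
V/III-2 ? II-1×II-2: Vv|vv
⇒ V over [I-1,I-2,II-1,II-2,III-1,III-2]: 10 consistent

II-1 ∈ {Gg vv, gg vv}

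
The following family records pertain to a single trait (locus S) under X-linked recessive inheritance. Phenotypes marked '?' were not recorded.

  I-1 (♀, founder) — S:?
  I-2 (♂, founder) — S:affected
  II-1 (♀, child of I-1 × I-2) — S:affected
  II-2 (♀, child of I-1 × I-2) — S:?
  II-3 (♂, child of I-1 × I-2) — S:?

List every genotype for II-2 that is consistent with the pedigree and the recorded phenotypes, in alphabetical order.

II-2 ∈ {X^SX^s, X^sX^s}

S/I-1 ? ·: X^SX^s|X^sX^s
S/I-2 aff ·: X^sY
S/II-1 aff I-1×I-2: X^sX^s
S/II-2 ? I-1×I-2: X^SX^s|X^sX^s
S/II-3 ? I-1×I-2: X^SY|X^sY
⇒ S over [I-1,I-2,II-1,II-2,II-3]: 5 consistent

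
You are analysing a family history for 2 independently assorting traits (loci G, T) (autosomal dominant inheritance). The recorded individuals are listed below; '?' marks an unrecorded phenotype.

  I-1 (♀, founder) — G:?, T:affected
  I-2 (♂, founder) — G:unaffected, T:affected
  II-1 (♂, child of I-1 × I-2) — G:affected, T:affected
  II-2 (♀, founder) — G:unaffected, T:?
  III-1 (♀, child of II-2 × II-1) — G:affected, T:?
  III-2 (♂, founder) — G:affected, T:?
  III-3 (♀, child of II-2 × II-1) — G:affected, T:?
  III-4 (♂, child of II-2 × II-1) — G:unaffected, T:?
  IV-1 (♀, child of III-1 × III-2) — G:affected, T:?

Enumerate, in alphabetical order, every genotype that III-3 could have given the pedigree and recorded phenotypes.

III-3 ∈ {Gg TT, Gg Tt, Gg tt}

G/I-1 ? ·: Gg|GG
G/I-2 un ·: gg
G/II-1 aff I-1×I-2: Gg
G/II-2 un ·: gg
G/III-1 aff II-2×II-1: Gg
G/III-2 aff ·: Gg|GG
G/III-3 aff II-2×II-1: Gg
G/III-4 un II-2×II-1: gg
G/IV-1 aff III-1×III-2: Gg|GG
⇒ G over [I-1,I-2,II-1,II-2,III-1,III-2,III-3,III-4,IV-1]: 8 consistent
T/I-1 aff ·: Tt|TT
T/I-2 aff ·: Tt|TT
T/II-1 aff I-1×I-2: Tt|TT
T/II-2 ? ·: tt|Tt|TT
T/III-1 ? II-2×II-1: tt|Tt|TT
T/III-2 ? ·: tt|Tt|TT
T/III-3 ? II-2×II-1: tt|Tt|TT
T/III-4 ? II-2×II-1: tt|Tt|TT
T/IV-1 ? III-1×III-2: tt|Tt|TT
⇒ T over [I-1,I-2,II-1,II-2,III-1,III-2,III-3,III-4,IV-1]: 889 consistent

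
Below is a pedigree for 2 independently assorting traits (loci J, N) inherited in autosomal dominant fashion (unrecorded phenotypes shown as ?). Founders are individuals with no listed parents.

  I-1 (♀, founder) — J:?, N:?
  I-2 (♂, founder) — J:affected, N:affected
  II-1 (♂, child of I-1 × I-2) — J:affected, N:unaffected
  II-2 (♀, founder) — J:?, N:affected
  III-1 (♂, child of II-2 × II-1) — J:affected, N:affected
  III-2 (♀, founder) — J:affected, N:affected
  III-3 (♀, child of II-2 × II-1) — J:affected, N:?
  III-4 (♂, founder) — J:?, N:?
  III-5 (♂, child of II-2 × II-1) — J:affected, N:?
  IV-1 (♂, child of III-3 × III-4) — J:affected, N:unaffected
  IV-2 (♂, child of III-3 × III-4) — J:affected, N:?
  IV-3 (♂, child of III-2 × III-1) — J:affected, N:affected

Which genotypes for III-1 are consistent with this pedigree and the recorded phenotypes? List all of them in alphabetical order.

III-1 ∈ {JJ Nn, Jj Nn}

J/I-1 ? ·: jj|Jj|JJ
J/I-2 aff ·: Jj|JJ
J/II-1 aff I-1×I-2: Jj|JJ
J/II-2 ? ·: jj|Jj|JJ
J/III-1 aff II-2×II-1: Jj|JJ
J/III-2 aff ·: Jj|JJ
J/III-3 aff II-2×II-1: Jj|JJ
J/III-4 ? ·: jj|Jj|JJ
J/III-5 aff II-2×II-1: Jj|JJ
J/IV-1 aff III-3×III-4: Jj|JJ
J/IV-2 aff III-3×III-4: Jj|JJ
J/IV-3 aff III-2×III-1: Jj|JJ
⇒ J over [I-1,I-2,II-1,II-2,III-1,III-2,III-3,III-4,III-5,IV-1,IV-2,IV-3]: 3336 consistent
N/I-1 ? ·: nn|Nn
N/I-2 aff ·: Nn
N/II-1 un I-1×I-2: nn
N/II-2 aff ·: Nn|NN
N/III-1 aff II-2×II-1: Nn
N/III-2 aff ·: Nn|NN
N/III-3 ? II-2×II-1: nn|Nn
N/III-4 ? ·: nn|Nn
N/III-5 ? II-2×II-1: nn|Nn
N/IV-1 un III-3×III-4: nn
N/IV-2 ? III-3×III-4: nn|Nn|NN
N/IV-3 aff III-2×III-1: Nn|NN
⇒ N over [I-1,I-2,II-1,II-2,III-1,III-2,III-3,III-4,III-5,IV-1,IV-2,IV-3]: 168 consistent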